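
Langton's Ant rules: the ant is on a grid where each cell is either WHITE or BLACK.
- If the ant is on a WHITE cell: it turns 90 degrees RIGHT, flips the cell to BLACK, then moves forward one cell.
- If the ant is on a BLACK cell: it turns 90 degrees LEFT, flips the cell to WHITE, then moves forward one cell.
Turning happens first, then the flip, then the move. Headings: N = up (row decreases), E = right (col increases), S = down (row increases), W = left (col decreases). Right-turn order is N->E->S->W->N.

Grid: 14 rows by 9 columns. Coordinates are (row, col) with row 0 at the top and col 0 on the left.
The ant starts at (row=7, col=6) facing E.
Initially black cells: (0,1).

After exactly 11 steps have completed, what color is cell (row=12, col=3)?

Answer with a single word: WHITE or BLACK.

Answer: WHITE

Derivation:
Step 1: on WHITE (7,6): turn R to S, flip to black, move to (8,6). |black|=2
Step 2: on WHITE (8,6): turn R to W, flip to black, move to (8,5). |black|=3
Step 3: on WHITE (8,5): turn R to N, flip to black, move to (7,5). |black|=4
Step 4: on WHITE (7,5): turn R to E, flip to black, move to (7,6). |black|=5
Step 5: on BLACK (7,6): turn L to N, flip to white, move to (6,6). |black|=4
Step 6: on WHITE (6,6): turn R to E, flip to black, move to (6,7). |black|=5
Step 7: on WHITE (6,7): turn R to S, flip to black, move to (7,7). |black|=6
Step 8: on WHITE (7,7): turn R to W, flip to black, move to (7,6). |black|=7
Step 9: on WHITE (7,6): turn R to N, flip to black, move to (6,6). |black|=8
Step 10: on BLACK (6,6): turn L to W, flip to white, move to (6,5). |black|=7
Step 11: on WHITE (6,5): turn R to N, flip to black, move to (5,5). |black|=8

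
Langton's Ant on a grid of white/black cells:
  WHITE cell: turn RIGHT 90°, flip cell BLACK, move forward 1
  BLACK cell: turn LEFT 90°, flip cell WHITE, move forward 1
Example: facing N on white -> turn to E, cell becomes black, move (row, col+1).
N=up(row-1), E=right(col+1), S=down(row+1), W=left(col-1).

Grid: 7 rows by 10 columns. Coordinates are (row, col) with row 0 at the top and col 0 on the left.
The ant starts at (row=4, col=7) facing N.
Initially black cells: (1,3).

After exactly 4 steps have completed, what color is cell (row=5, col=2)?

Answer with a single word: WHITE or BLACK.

Step 1: on WHITE (4,7): turn R to E, flip to black, move to (4,8). |black|=2
Step 2: on WHITE (4,8): turn R to S, flip to black, move to (5,8). |black|=3
Step 3: on WHITE (5,8): turn R to W, flip to black, move to (5,7). |black|=4
Step 4: on WHITE (5,7): turn R to N, flip to black, move to (4,7). |black|=5

Answer: WHITE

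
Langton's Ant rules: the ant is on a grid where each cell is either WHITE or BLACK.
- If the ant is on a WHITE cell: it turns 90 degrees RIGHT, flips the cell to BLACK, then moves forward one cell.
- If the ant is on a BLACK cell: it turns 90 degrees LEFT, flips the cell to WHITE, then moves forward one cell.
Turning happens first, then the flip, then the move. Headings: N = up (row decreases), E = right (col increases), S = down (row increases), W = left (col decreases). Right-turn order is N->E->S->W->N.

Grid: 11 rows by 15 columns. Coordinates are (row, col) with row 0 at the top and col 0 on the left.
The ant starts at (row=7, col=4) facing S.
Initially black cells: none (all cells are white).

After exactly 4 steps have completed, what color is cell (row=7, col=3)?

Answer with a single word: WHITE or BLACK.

Answer: BLACK

Derivation:
Step 1: on WHITE (7,4): turn R to W, flip to black, move to (7,3). |black|=1
Step 2: on WHITE (7,3): turn R to N, flip to black, move to (6,3). |black|=2
Step 3: on WHITE (6,3): turn R to E, flip to black, move to (6,4). |black|=3
Step 4: on WHITE (6,4): turn R to S, flip to black, move to (7,4). |black|=4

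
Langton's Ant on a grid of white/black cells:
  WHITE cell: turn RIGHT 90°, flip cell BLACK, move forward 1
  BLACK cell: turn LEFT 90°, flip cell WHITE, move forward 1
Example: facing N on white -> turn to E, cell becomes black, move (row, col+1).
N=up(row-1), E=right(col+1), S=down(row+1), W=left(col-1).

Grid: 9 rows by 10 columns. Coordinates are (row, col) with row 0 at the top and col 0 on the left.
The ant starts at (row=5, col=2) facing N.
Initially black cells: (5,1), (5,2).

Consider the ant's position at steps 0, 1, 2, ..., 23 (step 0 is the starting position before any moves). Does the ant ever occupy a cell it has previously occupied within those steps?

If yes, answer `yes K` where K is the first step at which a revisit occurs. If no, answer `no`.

Answer: yes 5

Derivation:
Step 1: on BLACK (5,2): turn L to W, flip to white, move to (5,1). |black|=1 — new cell
Step 2: on BLACK (5,1): turn L to S, flip to white, move to (6,1). |black|=0 — new cell
Step 3: on WHITE (6,1): turn R to W, flip to black, move to (6,0). |black|=1 — new cell
Step 4: on WHITE (6,0): turn R to N, flip to black, move to (5,0). |black|=2 — new cell
Step 5: on WHITE (5,0): turn R to E, flip to black, move to (5,1). |black|=3 — REVISIT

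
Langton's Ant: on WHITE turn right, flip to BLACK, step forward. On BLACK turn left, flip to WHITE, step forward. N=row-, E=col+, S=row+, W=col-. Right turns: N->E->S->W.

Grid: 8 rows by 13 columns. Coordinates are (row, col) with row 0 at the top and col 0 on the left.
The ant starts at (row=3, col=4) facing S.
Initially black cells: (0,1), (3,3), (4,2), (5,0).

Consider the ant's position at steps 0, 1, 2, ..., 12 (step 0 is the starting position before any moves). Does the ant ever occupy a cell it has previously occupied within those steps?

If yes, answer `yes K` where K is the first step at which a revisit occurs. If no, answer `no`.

Step 1: on WHITE (3,4): turn R to W, flip to black, move to (3,3). |black|=5 — new cell
Step 2: on BLACK (3,3): turn L to S, flip to white, move to (4,3). |black|=4 — new cell
Step 3: on WHITE (4,3): turn R to W, flip to black, move to (4,2). |black|=5 — new cell
Step 4: on BLACK (4,2): turn L to S, flip to white, move to (5,2). |black|=4 — new cell
Step 5: on WHITE (5,2): turn R to W, flip to black, move to (5,1). |black|=5 — new cell
Step 6: on WHITE (5,1): turn R to N, flip to black, move to (4,1). |black|=6 — new cell
Step 7: on WHITE (4,1): turn R to E, flip to black, move to (4,2). |black|=7 — REVISIT

Answer: yes 7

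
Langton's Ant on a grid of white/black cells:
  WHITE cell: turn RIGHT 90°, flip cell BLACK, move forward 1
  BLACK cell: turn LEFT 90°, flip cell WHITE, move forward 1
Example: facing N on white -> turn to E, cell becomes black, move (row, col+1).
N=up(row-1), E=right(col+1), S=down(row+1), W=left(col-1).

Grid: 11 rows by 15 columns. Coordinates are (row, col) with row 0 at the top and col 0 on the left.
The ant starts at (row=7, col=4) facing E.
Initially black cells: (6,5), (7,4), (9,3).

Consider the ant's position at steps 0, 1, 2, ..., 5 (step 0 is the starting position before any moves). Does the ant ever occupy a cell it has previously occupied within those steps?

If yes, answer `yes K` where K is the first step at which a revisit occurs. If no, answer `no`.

Step 1: on BLACK (7,4): turn L to N, flip to white, move to (6,4). |black|=2 — new cell
Step 2: on WHITE (6,4): turn R to E, flip to black, move to (6,5). |black|=3 — new cell
Step 3: on BLACK (6,5): turn L to N, flip to white, move to (5,5). |black|=2 — new cell
Step 4: on WHITE (5,5): turn R to E, flip to black, move to (5,6). |black|=3 — new cell
Step 5: on WHITE (5,6): turn R to S, flip to black, move to (6,6). |black|=4 — new cell
No revisit within 5 steps.

Answer: no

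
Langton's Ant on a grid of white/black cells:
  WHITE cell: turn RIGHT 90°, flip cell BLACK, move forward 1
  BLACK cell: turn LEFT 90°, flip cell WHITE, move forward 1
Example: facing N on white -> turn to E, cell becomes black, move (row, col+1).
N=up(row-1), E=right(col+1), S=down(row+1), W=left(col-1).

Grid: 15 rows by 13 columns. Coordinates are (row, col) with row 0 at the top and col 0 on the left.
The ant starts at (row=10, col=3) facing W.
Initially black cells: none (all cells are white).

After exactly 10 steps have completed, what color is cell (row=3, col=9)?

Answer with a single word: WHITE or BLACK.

Step 1: on WHITE (10,3): turn R to N, flip to black, move to (9,3). |black|=1
Step 2: on WHITE (9,3): turn R to E, flip to black, move to (9,4). |black|=2
Step 3: on WHITE (9,4): turn R to S, flip to black, move to (10,4). |black|=3
Step 4: on WHITE (10,4): turn R to W, flip to black, move to (10,3). |black|=4
Step 5: on BLACK (10,3): turn L to S, flip to white, move to (11,3). |black|=3
Step 6: on WHITE (11,3): turn R to W, flip to black, move to (11,2). |black|=4
Step 7: on WHITE (11,2): turn R to N, flip to black, move to (10,2). |black|=5
Step 8: on WHITE (10,2): turn R to E, flip to black, move to (10,3). |black|=6
Step 9: on WHITE (10,3): turn R to S, flip to black, move to (11,3). |black|=7
Step 10: on BLACK (11,3): turn L to E, flip to white, move to (11,4). |black|=6

Answer: WHITE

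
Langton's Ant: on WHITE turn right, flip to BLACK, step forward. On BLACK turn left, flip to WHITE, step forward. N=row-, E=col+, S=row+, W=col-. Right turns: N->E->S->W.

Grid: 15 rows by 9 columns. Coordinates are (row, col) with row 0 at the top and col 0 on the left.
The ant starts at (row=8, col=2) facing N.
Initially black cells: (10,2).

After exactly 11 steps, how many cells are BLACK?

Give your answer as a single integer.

Step 1: on WHITE (8,2): turn R to E, flip to black, move to (8,3). |black|=2
Step 2: on WHITE (8,3): turn R to S, flip to black, move to (9,3). |black|=3
Step 3: on WHITE (9,3): turn R to W, flip to black, move to (9,2). |black|=4
Step 4: on WHITE (9,2): turn R to N, flip to black, move to (8,2). |black|=5
Step 5: on BLACK (8,2): turn L to W, flip to white, move to (8,1). |black|=4
Step 6: on WHITE (8,1): turn R to N, flip to black, move to (7,1). |black|=5
Step 7: on WHITE (7,1): turn R to E, flip to black, move to (7,2). |black|=6
Step 8: on WHITE (7,2): turn R to S, flip to black, move to (8,2). |black|=7
Step 9: on WHITE (8,2): turn R to W, flip to black, move to (8,1). |black|=8
Step 10: on BLACK (8,1): turn L to S, flip to white, move to (9,1). |black|=7
Step 11: on WHITE (9,1): turn R to W, flip to black, move to (9,0). |black|=8

Answer: 8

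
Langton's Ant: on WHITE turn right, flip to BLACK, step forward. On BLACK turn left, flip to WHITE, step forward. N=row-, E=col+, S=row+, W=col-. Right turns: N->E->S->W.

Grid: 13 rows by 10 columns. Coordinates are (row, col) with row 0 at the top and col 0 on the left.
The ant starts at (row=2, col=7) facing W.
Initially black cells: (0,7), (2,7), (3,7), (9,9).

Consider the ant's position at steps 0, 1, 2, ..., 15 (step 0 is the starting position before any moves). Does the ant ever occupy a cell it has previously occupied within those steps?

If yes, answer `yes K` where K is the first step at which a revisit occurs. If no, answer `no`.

Step 1: on BLACK (2,7): turn L to S, flip to white, move to (3,7). |black|=3 — new cell
Step 2: on BLACK (3,7): turn L to E, flip to white, move to (3,8). |black|=2 — new cell
Step 3: on WHITE (3,8): turn R to S, flip to black, move to (4,8). |black|=3 — new cell
Step 4: on WHITE (4,8): turn R to W, flip to black, move to (4,7). |black|=4 — new cell
Step 5: on WHITE (4,7): turn R to N, flip to black, move to (3,7). |black|=5 — REVISIT

Answer: yes 5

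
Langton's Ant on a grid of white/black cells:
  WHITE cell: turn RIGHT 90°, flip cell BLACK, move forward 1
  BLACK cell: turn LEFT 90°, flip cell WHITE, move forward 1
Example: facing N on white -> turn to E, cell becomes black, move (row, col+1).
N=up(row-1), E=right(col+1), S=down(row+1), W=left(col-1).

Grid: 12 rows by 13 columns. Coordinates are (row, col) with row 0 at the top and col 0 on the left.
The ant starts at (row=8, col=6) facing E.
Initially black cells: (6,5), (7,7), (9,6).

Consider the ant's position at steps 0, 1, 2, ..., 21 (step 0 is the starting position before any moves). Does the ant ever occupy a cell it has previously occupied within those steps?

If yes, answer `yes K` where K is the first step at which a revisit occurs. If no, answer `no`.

Answer: yes 5

Derivation:
Step 1: on WHITE (8,6): turn R to S, flip to black, move to (9,6). |black|=4 — new cell
Step 2: on BLACK (9,6): turn L to E, flip to white, move to (9,7). |black|=3 — new cell
Step 3: on WHITE (9,7): turn R to S, flip to black, move to (10,7). |black|=4 — new cell
Step 4: on WHITE (10,7): turn R to W, flip to black, move to (10,6). |black|=5 — new cell
Step 5: on WHITE (10,6): turn R to N, flip to black, move to (9,6). |black|=6 — REVISIT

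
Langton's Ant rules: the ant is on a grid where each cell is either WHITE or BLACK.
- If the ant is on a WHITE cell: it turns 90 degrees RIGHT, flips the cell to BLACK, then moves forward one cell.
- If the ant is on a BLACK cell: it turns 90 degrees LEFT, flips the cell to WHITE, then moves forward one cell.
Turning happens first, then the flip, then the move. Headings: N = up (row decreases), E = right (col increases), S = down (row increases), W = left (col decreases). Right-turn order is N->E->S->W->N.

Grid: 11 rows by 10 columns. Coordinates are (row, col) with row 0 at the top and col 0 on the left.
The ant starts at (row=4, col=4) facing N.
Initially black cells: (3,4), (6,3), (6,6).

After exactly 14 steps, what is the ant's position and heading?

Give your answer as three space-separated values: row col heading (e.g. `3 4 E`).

Answer: 1 3 N

Derivation:
Step 1: on WHITE (4,4): turn R to E, flip to black, move to (4,5). |black|=4
Step 2: on WHITE (4,5): turn R to S, flip to black, move to (5,5). |black|=5
Step 3: on WHITE (5,5): turn R to W, flip to black, move to (5,4). |black|=6
Step 4: on WHITE (5,4): turn R to N, flip to black, move to (4,4). |black|=7
Step 5: on BLACK (4,4): turn L to W, flip to white, move to (4,3). |black|=6
Step 6: on WHITE (4,3): turn R to N, flip to black, move to (3,3). |black|=7
Step 7: on WHITE (3,3): turn R to E, flip to black, move to (3,4). |black|=8
Step 8: on BLACK (3,4): turn L to N, flip to white, move to (2,4). |black|=7
Step 9: on WHITE (2,4): turn R to E, flip to black, move to (2,5). |black|=8
Step 10: on WHITE (2,5): turn R to S, flip to black, move to (3,5). |black|=9
Step 11: on WHITE (3,5): turn R to W, flip to black, move to (3,4). |black|=10
Step 12: on WHITE (3,4): turn R to N, flip to black, move to (2,4). |black|=11
Step 13: on BLACK (2,4): turn L to W, flip to white, move to (2,3). |black|=10
Step 14: on WHITE (2,3): turn R to N, flip to black, move to (1,3). |black|=11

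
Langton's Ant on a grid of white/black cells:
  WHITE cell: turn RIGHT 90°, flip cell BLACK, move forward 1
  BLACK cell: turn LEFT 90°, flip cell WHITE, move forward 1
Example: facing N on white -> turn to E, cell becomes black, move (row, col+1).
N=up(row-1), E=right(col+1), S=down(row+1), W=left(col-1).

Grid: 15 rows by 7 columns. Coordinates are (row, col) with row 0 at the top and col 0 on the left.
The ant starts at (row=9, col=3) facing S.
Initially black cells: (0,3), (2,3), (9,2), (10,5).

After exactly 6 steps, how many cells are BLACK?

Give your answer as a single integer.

Step 1: on WHITE (9,3): turn R to W, flip to black, move to (9,2). |black|=5
Step 2: on BLACK (9,2): turn L to S, flip to white, move to (10,2). |black|=4
Step 3: on WHITE (10,2): turn R to W, flip to black, move to (10,1). |black|=5
Step 4: on WHITE (10,1): turn R to N, flip to black, move to (9,1). |black|=6
Step 5: on WHITE (9,1): turn R to E, flip to black, move to (9,2). |black|=7
Step 6: on WHITE (9,2): turn R to S, flip to black, move to (10,2). |black|=8

Answer: 8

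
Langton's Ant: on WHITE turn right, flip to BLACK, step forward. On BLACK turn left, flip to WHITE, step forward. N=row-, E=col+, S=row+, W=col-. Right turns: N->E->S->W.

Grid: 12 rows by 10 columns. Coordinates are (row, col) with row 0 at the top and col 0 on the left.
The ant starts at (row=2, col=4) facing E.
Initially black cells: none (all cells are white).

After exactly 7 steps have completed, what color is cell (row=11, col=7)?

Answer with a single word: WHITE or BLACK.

Answer: WHITE

Derivation:
Step 1: on WHITE (2,4): turn R to S, flip to black, move to (3,4). |black|=1
Step 2: on WHITE (3,4): turn R to W, flip to black, move to (3,3). |black|=2
Step 3: on WHITE (3,3): turn R to N, flip to black, move to (2,3). |black|=3
Step 4: on WHITE (2,3): turn R to E, flip to black, move to (2,4). |black|=4
Step 5: on BLACK (2,4): turn L to N, flip to white, move to (1,4). |black|=3
Step 6: on WHITE (1,4): turn R to E, flip to black, move to (1,5). |black|=4
Step 7: on WHITE (1,5): turn R to S, flip to black, move to (2,5). |black|=5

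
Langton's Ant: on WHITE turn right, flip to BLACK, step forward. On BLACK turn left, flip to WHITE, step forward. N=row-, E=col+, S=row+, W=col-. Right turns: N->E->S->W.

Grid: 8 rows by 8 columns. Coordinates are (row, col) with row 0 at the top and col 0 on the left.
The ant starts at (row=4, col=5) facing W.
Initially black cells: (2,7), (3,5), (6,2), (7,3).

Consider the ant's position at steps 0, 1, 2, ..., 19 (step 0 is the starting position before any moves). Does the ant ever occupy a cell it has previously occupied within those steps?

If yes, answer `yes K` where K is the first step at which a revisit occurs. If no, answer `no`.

Step 1: on WHITE (4,5): turn R to N, flip to black, move to (3,5). |black|=5 — new cell
Step 2: on BLACK (3,5): turn L to W, flip to white, move to (3,4). |black|=4 — new cell
Step 3: on WHITE (3,4): turn R to N, flip to black, move to (2,4). |black|=5 — new cell
Step 4: on WHITE (2,4): turn R to E, flip to black, move to (2,5). |black|=6 — new cell
Step 5: on WHITE (2,5): turn R to S, flip to black, move to (3,5). |black|=7 — REVISIT

Answer: yes 5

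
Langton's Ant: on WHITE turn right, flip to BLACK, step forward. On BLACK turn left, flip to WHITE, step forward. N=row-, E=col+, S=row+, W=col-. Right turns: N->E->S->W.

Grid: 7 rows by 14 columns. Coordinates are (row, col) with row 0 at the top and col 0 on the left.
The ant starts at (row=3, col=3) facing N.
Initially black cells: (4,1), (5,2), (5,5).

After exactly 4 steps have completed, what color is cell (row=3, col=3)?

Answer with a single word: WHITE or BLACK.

Answer: BLACK

Derivation:
Step 1: on WHITE (3,3): turn R to E, flip to black, move to (3,4). |black|=4
Step 2: on WHITE (3,4): turn R to S, flip to black, move to (4,4). |black|=5
Step 3: on WHITE (4,4): turn R to W, flip to black, move to (4,3). |black|=6
Step 4: on WHITE (4,3): turn R to N, flip to black, move to (3,3). |black|=7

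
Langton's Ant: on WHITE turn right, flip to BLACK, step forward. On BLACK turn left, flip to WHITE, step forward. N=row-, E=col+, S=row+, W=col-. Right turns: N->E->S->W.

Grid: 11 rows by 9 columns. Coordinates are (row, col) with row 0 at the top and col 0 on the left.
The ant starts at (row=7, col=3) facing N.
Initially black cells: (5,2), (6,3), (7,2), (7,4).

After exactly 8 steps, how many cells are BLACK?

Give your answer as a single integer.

Answer: 6

Derivation:
Step 1: on WHITE (7,3): turn R to E, flip to black, move to (7,4). |black|=5
Step 2: on BLACK (7,4): turn L to N, flip to white, move to (6,4). |black|=4
Step 3: on WHITE (6,4): turn R to E, flip to black, move to (6,5). |black|=5
Step 4: on WHITE (6,5): turn R to S, flip to black, move to (7,5). |black|=6
Step 5: on WHITE (7,5): turn R to W, flip to black, move to (7,4). |black|=7
Step 6: on WHITE (7,4): turn R to N, flip to black, move to (6,4). |black|=8
Step 7: on BLACK (6,4): turn L to W, flip to white, move to (6,3). |black|=7
Step 8: on BLACK (6,3): turn L to S, flip to white, move to (7,3). |black|=6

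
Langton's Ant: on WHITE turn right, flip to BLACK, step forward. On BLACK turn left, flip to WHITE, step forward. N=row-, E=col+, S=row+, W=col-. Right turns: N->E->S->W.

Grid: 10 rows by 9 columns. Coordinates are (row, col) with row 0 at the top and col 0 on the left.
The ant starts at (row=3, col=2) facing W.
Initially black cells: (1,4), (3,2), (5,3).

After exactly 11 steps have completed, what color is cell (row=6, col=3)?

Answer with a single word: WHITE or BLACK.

Answer: BLACK

Derivation:
Step 1: on BLACK (3,2): turn L to S, flip to white, move to (4,2). |black|=2
Step 2: on WHITE (4,2): turn R to W, flip to black, move to (4,1). |black|=3
Step 3: on WHITE (4,1): turn R to N, flip to black, move to (3,1). |black|=4
Step 4: on WHITE (3,1): turn R to E, flip to black, move to (3,2). |black|=5
Step 5: on WHITE (3,2): turn R to S, flip to black, move to (4,2). |black|=6
Step 6: on BLACK (4,2): turn L to E, flip to white, move to (4,3). |black|=5
Step 7: on WHITE (4,3): turn R to S, flip to black, move to (5,3). |black|=6
Step 8: on BLACK (5,3): turn L to E, flip to white, move to (5,4). |black|=5
Step 9: on WHITE (5,4): turn R to S, flip to black, move to (6,4). |black|=6
Step 10: on WHITE (6,4): turn R to W, flip to black, move to (6,3). |black|=7
Step 11: on WHITE (6,3): turn R to N, flip to black, move to (5,3). |black|=8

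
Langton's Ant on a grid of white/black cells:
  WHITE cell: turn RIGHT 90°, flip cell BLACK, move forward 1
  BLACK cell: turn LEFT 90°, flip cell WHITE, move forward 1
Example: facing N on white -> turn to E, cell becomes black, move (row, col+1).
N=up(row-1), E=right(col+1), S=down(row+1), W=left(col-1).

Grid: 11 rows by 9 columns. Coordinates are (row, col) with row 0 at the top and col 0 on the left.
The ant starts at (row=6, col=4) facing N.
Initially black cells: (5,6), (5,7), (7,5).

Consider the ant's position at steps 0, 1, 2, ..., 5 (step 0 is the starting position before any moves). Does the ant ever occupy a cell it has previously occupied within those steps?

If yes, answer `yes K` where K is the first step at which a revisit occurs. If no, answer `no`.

Answer: no

Derivation:
Step 1: on WHITE (6,4): turn R to E, flip to black, move to (6,5). |black|=4 — new cell
Step 2: on WHITE (6,5): turn R to S, flip to black, move to (7,5). |black|=5 — new cell
Step 3: on BLACK (7,5): turn L to E, flip to white, move to (7,6). |black|=4 — new cell
Step 4: on WHITE (7,6): turn R to S, flip to black, move to (8,6). |black|=5 — new cell
Step 5: on WHITE (8,6): turn R to W, flip to black, move to (8,5). |black|=6 — new cell
No revisit within 5 steps.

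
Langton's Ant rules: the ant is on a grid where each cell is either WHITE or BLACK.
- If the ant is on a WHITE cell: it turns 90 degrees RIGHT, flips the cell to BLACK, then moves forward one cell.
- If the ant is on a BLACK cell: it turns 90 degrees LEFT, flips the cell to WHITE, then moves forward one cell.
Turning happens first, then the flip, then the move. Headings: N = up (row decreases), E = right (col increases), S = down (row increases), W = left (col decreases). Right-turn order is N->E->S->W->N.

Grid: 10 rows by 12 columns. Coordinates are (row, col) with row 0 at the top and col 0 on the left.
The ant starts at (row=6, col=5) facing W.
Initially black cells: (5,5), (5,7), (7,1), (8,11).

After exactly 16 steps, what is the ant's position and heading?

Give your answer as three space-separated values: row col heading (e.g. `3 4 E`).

Step 1: on WHITE (6,5): turn R to N, flip to black, move to (5,5). |black|=5
Step 2: on BLACK (5,5): turn L to W, flip to white, move to (5,4). |black|=4
Step 3: on WHITE (5,4): turn R to N, flip to black, move to (4,4). |black|=5
Step 4: on WHITE (4,4): turn R to E, flip to black, move to (4,5). |black|=6
Step 5: on WHITE (4,5): turn R to S, flip to black, move to (5,5). |black|=7
Step 6: on WHITE (5,5): turn R to W, flip to black, move to (5,4). |black|=8
Step 7: on BLACK (5,4): turn L to S, flip to white, move to (6,4). |black|=7
Step 8: on WHITE (6,4): turn R to W, flip to black, move to (6,3). |black|=8
Step 9: on WHITE (6,3): turn R to N, flip to black, move to (5,3). |black|=9
Step 10: on WHITE (5,3): turn R to E, flip to black, move to (5,4). |black|=10
Step 11: on WHITE (5,4): turn R to S, flip to black, move to (6,4). |black|=11
Step 12: on BLACK (6,4): turn L to E, flip to white, move to (6,5). |black|=10
Step 13: on BLACK (6,5): turn L to N, flip to white, move to (5,5). |black|=9
Step 14: on BLACK (5,5): turn L to W, flip to white, move to (5,4). |black|=8
Step 15: on BLACK (5,4): turn L to S, flip to white, move to (6,4). |black|=7
Step 16: on WHITE (6,4): turn R to W, flip to black, move to (6,3). |black|=8

Answer: 6 3 W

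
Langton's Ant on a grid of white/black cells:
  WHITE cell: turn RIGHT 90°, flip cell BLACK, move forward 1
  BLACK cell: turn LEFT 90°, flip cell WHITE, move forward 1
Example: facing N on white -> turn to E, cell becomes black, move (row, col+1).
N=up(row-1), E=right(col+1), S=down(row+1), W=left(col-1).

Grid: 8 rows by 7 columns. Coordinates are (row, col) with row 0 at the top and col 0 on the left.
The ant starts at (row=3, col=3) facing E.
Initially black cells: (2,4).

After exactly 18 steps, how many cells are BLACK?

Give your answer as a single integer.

Answer: 9

Derivation:
Step 1: on WHITE (3,3): turn R to S, flip to black, move to (4,3). |black|=2
Step 2: on WHITE (4,3): turn R to W, flip to black, move to (4,2). |black|=3
Step 3: on WHITE (4,2): turn R to N, flip to black, move to (3,2). |black|=4
Step 4: on WHITE (3,2): turn R to E, flip to black, move to (3,3). |black|=5
Step 5: on BLACK (3,3): turn L to N, flip to white, move to (2,3). |black|=4
Step 6: on WHITE (2,3): turn R to E, flip to black, move to (2,4). |black|=5
Step 7: on BLACK (2,4): turn L to N, flip to white, move to (1,4). |black|=4
Step 8: on WHITE (1,4): turn R to E, flip to black, move to (1,5). |black|=5
Step 9: on WHITE (1,5): turn R to S, flip to black, move to (2,5). |black|=6
Step 10: on WHITE (2,5): turn R to W, flip to black, move to (2,4). |black|=7
Step 11: on WHITE (2,4): turn R to N, flip to black, move to (1,4). |black|=8
Step 12: on BLACK (1,4): turn L to W, flip to white, move to (1,3). |black|=7
Step 13: on WHITE (1,3): turn R to N, flip to black, move to (0,3). |black|=8
Step 14: on WHITE (0,3): turn R to E, flip to black, move to (0,4). |black|=9
Step 15: on WHITE (0,4): turn R to S, flip to black, move to (1,4). |black|=10
Step 16: on WHITE (1,4): turn R to W, flip to black, move to (1,3). |black|=11
Step 17: on BLACK (1,3): turn L to S, flip to white, move to (2,3). |black|=10
Step 18: on BLACK (2,3): turn L to E, flip to white, move to (2,4). |black|=9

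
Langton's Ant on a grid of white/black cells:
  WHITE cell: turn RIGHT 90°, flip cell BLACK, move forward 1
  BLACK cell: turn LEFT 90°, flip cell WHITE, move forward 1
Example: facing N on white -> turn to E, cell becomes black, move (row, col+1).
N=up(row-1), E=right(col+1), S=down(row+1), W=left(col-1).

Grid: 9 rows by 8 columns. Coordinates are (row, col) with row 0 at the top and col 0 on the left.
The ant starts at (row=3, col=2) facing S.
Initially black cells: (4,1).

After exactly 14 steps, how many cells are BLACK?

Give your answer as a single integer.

Step 1: on WHITE (3,2): turn R to W, flip to black, move to (3,1). |black|=2
Step 2: on WHITE (3,1): turn R to N, flip to black, move to (2,1). |black|=3
Step 3: on WHITE (2,1): turn R to E, flip to black, move to (2,2). |black|=4
Step 4: on WHITE (2,2): turn R to S, flip to black, move to (3,2). |black|=5
Step 5: on BLACK (3,2): turn L to E, flip to white, move to (3,3). |black|=4
Step 6: on WHITE (3,3): turn R to S, flip to black, move to (4,3). |black|=5
Step 7: on WHITE (4,3): turn R to W, flip to black, move to (4,2). |black|=6
Step 8: on WHITE (4,2): turn R to N, flip to black, move to (3,2). |black|=7
Step 9: on WHITE (3,2): turn R to E, flip to black, move to (3,3). |black|=8
Step 10: on BLACK (3,3): turn L to N, flip to white, move to (2,3). |black|=7
Step 11: on WHITE (2,3): turn R to E, flip to black, move to (2,4). |black|=8
Step 12: on WHITE (2,4): turn R to S, flip to black, move to (3,4). |black|=9
Step 13: on WHITE (3,4): turn R to W, flip to black, move to (3,3). |black|=10
Step 14: on WHITE (3,3): turn R to N, flip to black, move to (2,3). |black|=11

Answer: 11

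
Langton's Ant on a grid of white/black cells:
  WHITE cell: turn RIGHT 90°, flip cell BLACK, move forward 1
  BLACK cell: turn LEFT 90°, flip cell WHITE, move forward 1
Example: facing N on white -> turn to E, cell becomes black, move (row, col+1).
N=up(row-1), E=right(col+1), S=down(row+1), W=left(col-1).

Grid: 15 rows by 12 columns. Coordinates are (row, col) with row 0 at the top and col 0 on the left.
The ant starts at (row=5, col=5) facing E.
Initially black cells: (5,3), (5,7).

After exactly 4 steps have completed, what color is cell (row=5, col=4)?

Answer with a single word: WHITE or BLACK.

Step 1: on WHITE (5,5): turn R to S, flip to black, move to (6,5). |black|=3
Step 2: on WHITE (6,5): turn R to W, flip to black, move to (6,4). |black|=4
Step 3: on WHITE (6,4): turn R to N, flip to black, move to (5,4). |black|=5
Step 4: on WHITE (5,4): turn R to E, flip to black, move to (5,5). |black|=6

Answer: BLACK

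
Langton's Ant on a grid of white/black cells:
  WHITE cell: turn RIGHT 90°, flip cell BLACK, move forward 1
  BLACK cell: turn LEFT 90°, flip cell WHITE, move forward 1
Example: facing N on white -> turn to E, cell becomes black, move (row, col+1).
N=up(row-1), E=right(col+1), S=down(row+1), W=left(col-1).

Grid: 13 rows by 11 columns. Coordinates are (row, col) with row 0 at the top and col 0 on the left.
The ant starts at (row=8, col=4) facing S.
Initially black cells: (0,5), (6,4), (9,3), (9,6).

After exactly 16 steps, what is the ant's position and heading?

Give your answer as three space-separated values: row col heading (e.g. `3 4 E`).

Answer: 8 4 S

Derivation:
Step 1: on WHITE (8,4): turn R to W, flip to black, move to (8,3). |black|=5
Step 2: on WHITE (8,3): turn R to N, flip to black, move to (7,3). |black|=6
Step 3: on WHITE (7,3): turn R to E, flip to black, move to (7,4). |black|=7
Step 4: on WHITE (7,4): turn R to S, flip to black, move to (8,4). |black|=8
Step 5: on BLACK (8,4): turn L to E, flip to white, move to (8,5). |black|=7
Step 6: on WHITE (8,5): turn R to S, flip to black, move to (9,5). |black|=8
Step 7: on WHITE (9,5): turn R to W, flip to black, move to (9,4). |black|=9
Step 8: on WHITE (9,4): turn R to N, flip to black, move to (8,4). |black|=10
Step 9: on WHITE (8,4): turn R to E, flip to black, move to (8,5). |black|=11
Step 10: on BLACK (8,5): turn L to N, flip to white, move to (7,5). |black|=10
Step 11: on WHITE (7,5): turn R to E, flip to black, move to (7,6). |black|=11
Step 12: on WHITE (7,6): turn R to S, flip to black, move to (8,6). |black|=12
Step 13: on WHITE (8,6): turn R to W, flip to black, move to (8,5). |black|=13
Step 14: on WHITE (8,5): turn R to N, flip to black, move to (7,5). |black|=14
Step 15: on BLACK (7,5): turn L to W, flip to white, move to (7,4). |black|=13
Step 16: on BLACK (7,4): turn L to S, flip to white, move to (8,4). |black|=12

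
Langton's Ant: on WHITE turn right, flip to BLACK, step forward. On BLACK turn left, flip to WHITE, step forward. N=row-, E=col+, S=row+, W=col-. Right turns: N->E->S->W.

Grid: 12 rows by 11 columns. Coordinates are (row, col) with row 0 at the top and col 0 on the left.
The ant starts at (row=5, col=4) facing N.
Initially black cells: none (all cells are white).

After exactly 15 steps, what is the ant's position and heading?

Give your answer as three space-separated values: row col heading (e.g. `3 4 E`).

Step 1: on WHITE (5,4): turn R to E, flip to black, move to (5,5). |black|=1
Step 2: on WHITE (5,5): turn R to S, flip to black, move to (6,5). |black|=2
Step 3: on WHITE (6,5): turn R to W, flip to black, move to (6,4). |black|=3
Step 4: on WHITE (6,4): turn R to N, flip to black, move to (5,4). |black|=4
Step 5: on BLACK (5,4): turn L to W, flip to white, move to (5,3). |black|=3
Step 6: on WHITE (5,3): turn R to N, flip to black, move to (4,3). |black|=4
Step 7: on WHITE (4,3): turn R to E, flip to black, move to (4,4). |black|=5
Step 8: on WHITE (4,4): turn R to S, flip to black, move to (5,4). |black|=6
Step 9: on WHITE (5,4): turn R to W, flip to black, move to (5,3). |black|=7
Step 10: on BLACK (5,3): turn L to S, flip to white, move to (6,3). |black|=6
Step 11: on WHITE (6,3): turn R to W, flip to black, move to (6,2). |black|=7
Step 12: on WHITE (6,2): turn R to N, flip to black, move to (5,2). |black|=8
Step 13: on WHITE (5,2): turn R to E, flip to black, move to (5,3). |black|=9
Step 14: on WHITE (5,3): turn R to S, flip to black, move to (6,3). |black|=10
Step 15: on BLACK (6,3): turn L to E, flip to white, move to (6,4). |black|=9

Answer: 6 4 E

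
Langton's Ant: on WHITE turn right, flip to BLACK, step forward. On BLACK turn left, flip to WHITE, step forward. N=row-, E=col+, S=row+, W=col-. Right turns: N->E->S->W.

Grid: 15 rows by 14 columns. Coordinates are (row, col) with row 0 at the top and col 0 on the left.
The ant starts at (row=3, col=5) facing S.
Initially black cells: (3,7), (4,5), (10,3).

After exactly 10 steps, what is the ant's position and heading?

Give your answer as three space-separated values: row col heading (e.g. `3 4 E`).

Step 1: on WHITE (3,5): turn R to W, flip to black, move to (3,4). |black|=4
Step 2: on WHITE (3,4): turn R to N, flip to black, move to (2,4). |black|=5
Step 3: on WHITE (2,4): turn R to E, flip to black, move to (2,5). |black|=6
Step 4: on WHITE (2,5): turn R to S, flip to black, move to (3,5). |black|=7
Step 5: on BLACK (3,5): turn L to E, flip to white, move to (3,6). |black|=6
Step 6: on WHITE (3,6): turn R to S, flip to black, move to (4,6). |black|=7
Step 7: on WHITE (4,6): turn R to W, flip to black, move to (4,5). |black|=8
Step 8: on BLACK (4,5): turn L to S, flip to white, move to (5,5). |black|=7
Step 9: on WHITE (5,5): turn R to W, flip to black, move to (5,4). |black|=8
Step 10: on WHITE (5,4): turn R to N, flip to black, move to (4,4). |black|=9

Answer: 4 4 N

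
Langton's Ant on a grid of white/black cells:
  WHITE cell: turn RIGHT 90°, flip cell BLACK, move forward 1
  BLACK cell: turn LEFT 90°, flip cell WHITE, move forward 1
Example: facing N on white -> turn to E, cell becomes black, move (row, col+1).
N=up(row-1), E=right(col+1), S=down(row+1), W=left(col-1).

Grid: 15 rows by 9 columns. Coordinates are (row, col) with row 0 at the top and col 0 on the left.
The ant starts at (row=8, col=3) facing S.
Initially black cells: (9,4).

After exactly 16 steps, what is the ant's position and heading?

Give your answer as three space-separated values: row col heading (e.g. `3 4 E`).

Step 1: on WHITE (8,3): turn R to W, flip to black, move to (8,2). |black|=2
Step 2: on WHITE (8,2): turn R to N, flip to black, move to (7,2). |black|=3
Step 3: on WHITE (7,2): turn R to E, flip to black, move to (7,3). |black|=4
Step 4: on WHITE (7,3): turn R to S, flip to black, move to (8,3). |black|=5
Step 5: on BLACK (8,3): turn L to E, flip to white, move to (8,4). |black|=4
Step 6: on WHITE (8,4): turn R to S, flip to black, move to (9,4). |black|=5
Step 7: on BLACK (9,4): turn L to E, flip to white, move to (9,5). |black|=4
Step 8: on WHITE (9,5): turn R to S, flip to black, move to (10,5). |black|=5
Step 9: on WHITE (10,5): turn R to W, flip to black, move to (10,4). |black|=6
Step 10: on WHITE (10,4): turn R to N, flip to black, move to (9,4). |black|=7
Step 11: on WHITE (9,4): turn R to E, flip to black, move to (9,5). |black|=8
Step 12: on BLACK (9,5): turn L to N, flip to white, move to (8,5). |black|=7
Step 13: on WHITE (8,5): turn R to E, flip to black, move to (8,6). |black|=8
Step 14: on WHITE (8,6): turn R to S, flip to black, move to (9,6). |black|=9
Step 15: on WHITE (9,6): turn R to W, flip to black, move to (9,5). |black|=10
Step 16: on WHITE (9,5): turn R to N, flip to black, move to (8,5). |black|=11

Answer: 8 5 N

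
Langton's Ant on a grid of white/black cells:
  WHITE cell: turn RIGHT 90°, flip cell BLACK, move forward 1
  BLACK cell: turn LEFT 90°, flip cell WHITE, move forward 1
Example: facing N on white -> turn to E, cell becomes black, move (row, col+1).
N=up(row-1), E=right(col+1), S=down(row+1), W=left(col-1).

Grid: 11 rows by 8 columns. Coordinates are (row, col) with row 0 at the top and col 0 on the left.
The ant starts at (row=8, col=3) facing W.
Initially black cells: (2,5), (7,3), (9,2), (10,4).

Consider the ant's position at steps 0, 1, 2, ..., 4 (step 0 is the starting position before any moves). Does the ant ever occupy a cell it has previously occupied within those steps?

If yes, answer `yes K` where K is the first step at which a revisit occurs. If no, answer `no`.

Step 1: on WHITE (8,3): turn R to N, flip to black, move to (7,3). |black|=5 — new cell
Step 2: on BLACK (7,3): turn L to W, flip to white, move to (7,2). |black|=4 — new cell
Step 3: on WHITE (7,2): turn R to N, flip to black, move to (6,2). |black|=5 — new cell
Step 4: on WHITE (6,2): turn R to E, flip to black, move to (6,3). |black|=6 — new cell
No revisit within 4 steps.

Answer: no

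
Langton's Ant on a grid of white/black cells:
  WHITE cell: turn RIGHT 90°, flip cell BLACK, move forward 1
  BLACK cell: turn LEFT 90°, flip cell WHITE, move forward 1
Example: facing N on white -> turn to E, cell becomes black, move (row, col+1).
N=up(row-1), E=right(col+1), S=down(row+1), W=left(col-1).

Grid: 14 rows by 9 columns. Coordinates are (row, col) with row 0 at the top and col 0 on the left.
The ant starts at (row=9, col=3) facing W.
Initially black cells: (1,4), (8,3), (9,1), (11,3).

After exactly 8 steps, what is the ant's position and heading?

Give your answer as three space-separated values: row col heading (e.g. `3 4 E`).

Step 1: on WHITE (9,3): turn R to N, flip to black, move to (8,3). |black|=5
Step 2: on BLACK (8,3): turn L to W, flip to white, move to (8,2). |black|=4
Step 3: on WHITE (8,2): turn R to N, flip to black, move to (7,2). |black|=5
Step 4: on WHITE (7,2): turn R to E, flip to black, move to (7,3). |black|=6
Step 5: on WHITE (7,3): turn R to S, flip to black, move to (8,3). |black|=7
Step 6: on WHITE (8,3): turn R to W, flip to black, move to (8,2). |black|=8
Step 7: on BLACK (8,2): turn L to S, flip to white, move to (9,2). |black|=7
Step 8: on WHITE (9,2): turn R to W, flip to black, move to (9,1). |black|=8

Answer: 9 1 W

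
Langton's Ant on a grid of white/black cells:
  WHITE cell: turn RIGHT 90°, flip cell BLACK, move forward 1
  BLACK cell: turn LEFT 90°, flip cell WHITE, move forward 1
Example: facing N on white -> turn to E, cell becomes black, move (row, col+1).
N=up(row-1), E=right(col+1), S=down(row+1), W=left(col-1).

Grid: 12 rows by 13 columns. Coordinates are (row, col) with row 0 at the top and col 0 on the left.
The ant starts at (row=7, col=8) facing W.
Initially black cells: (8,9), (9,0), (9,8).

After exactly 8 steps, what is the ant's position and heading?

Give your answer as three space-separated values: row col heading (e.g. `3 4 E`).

Answer: 7 8 E

Derivation:
Step 1: on WHITE (7,8): turn R to N, flip to black, move to (6,8). |black|=4
Step 2: on WHITE (6,8): turn R to E, flip to black, move to (6,9). |black|=5
Step 3: on WHITE (6,9): turn R to S, flip to black, move to (7,9). |black|=6
Step 4: on WHITE (7,9): turn R to W, flip to black, move to (7,8). |black|=7
Step 5: on BLACK (7,8): turn L to S, flip to white, move to (8,8). |black|=6
Step 6: on WHITE (8,8): turn R to W, flip to black, move to (8,7). |black|=7
Step 7: on WHITE (8,7): turn R to N, flip to black, move to (7,7). |black|=8
Step 8: on WHITE (7,7): turn R to E, flip to black, move to (7,8). |black|=9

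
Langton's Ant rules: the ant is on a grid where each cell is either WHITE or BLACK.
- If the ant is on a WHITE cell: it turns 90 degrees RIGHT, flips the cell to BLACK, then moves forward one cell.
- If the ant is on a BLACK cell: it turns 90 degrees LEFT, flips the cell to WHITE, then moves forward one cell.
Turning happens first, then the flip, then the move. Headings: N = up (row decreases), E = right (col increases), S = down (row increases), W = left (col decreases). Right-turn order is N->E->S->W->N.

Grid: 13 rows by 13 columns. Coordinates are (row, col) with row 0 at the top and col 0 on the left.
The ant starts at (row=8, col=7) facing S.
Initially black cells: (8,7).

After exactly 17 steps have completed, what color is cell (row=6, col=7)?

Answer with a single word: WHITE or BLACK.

Answer: BLACK

Derivation:
Step 1: on BLACK (8,7): turn L to E, flip to white, move to (8,8). |black|=0
Step 2: on WHITE (8,8): turn R to S, flip to black, move to (9,8). |black|=1
Step 3: on WHITE (9,8): turn R to W, flip to black, move to (9,7). |black|=2
Step 4: on WHITE (9,7): turn R to N, flip to black, move to (8,7). |black|=3
Step 5: on WHITE (8,7): turn R to E, flip to black, move to (8,8). |black|=4
Step 6: on BLACK (8,8): turn L to N, flip to white, move to (7,8). |black|=3
Step 7: on WHITE (7,8): turn R to E, flip to black, move to (7,9). |black|=4
Step 8: on WHITE (7,9): turn R to S, flip to black, move to (8,9). |black|=5
Step 9: on WHITE (8,9): turn R to W, flip to black, move to (8,8). |black|=6
Step 10: on WHITE (8,8): turn R to N, flip to black, move to (7,8). |black|=7
Step 11: on BLACK (7,8): turn L to W, flip to white, move to (7,7). |black|=6
Step 12: on WHITE (7,7): turn R to N, flip to black, move to (6,7). |black|=7
Step 13: on WHITE (6,7): turn R to E, flip to black, move to (6,8). |black|=8
Step 14: on WHITE (6,8): turn R to S, flip to black, move to (7,8). |black|=9
Step 15: on WHITE (7,8): turn R to W, flip to black, move to (7,7). |black|=10
Step 16: on BLACK (7,7): turn L to S, flip to white, move to (8,7). |black|=9
Step 17: on BLACK (8,7): turn L to E, flip to white, move to (8,8). |black|=8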